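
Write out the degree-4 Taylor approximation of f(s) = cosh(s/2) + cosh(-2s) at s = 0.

257*s^4/384 + 17*s^2/8 + 2

Add the two expansions coefficient-wise.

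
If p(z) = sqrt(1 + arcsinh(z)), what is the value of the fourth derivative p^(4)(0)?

1/16

Let u equal the inner series; expand the outer function in u and truncate.
The coefficient of z^4 in the expansion is 1/384, so p^(4)(0) = 4! * (1/384) = 1/16.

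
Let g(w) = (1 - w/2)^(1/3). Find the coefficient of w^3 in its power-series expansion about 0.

c_3 = g′′′(0)/3! = -5/648.

-5/648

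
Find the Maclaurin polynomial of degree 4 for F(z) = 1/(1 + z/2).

[z^0] = 1;  [z^1] = -1/2;  [z^2] = 1/4;  [z^3] = -1/8;  [z^4] = 1/16.

z^4/16 - z^3/8 + z^2/4 - z/2 + 1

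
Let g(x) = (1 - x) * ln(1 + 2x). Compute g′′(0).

-8

Distribute the polynomial across the series and collect like powers.
The coefficient of x^2 in the expansion is -4, so g′′(0) = 2! * (-4) = -8.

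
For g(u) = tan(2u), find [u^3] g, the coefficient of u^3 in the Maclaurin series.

8/3

Use the known series and substitute for the argument.
g(0) = 0
g′(0) = 2
g′′(0) = 0
g′′′(0) = 16
The Taylor polynomial is Σ g^(k)(0)/k! · u^k.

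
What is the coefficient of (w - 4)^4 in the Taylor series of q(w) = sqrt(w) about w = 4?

q(4) = 2
q′(4) = 1/4
q′′(4) = -1/32
q′′′(4) = 3/256
q^(4)(4) = -15/2048
The Taylor polynomial is Σ q^(k)(4)/k! · (w - 4)^k.

-5/16384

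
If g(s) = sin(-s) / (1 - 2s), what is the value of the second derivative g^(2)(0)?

Write out both Maclaurin series and multiply, keeping only the needed powers.
From the series, [s^2] g = -2; multiply by 2! = 2 to get -4.

-4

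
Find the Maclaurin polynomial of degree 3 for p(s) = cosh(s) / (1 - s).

Take the Cauchy product of the two expansions.

3*s^3/2 + 3*s^2/2 + s + 1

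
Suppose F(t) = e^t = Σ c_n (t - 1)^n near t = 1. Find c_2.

e/2

Apply the Taylor formula c_k = f^(k)(a)/k!.
F(1) = e
F′(1) = e
F′′(1) = e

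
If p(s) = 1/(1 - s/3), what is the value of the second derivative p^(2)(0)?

From the series, [s^2] p = 1/9; multiply by 2! = 2 to get 2/9.

2/9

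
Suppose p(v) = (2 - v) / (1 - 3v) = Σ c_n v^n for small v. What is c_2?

Distribute the polynomial across the series and collect like powers.
[v^0] = 2;  [v^1] = 5;  [v^2] = 15.

15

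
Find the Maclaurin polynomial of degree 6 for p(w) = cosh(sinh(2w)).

148*w^6/45 + 10*w^4/3 + 2*w^2 + 1

Plug the Maclaurin series of the inner function into that of the outer and collect terms.
[w^0] = 1;  [w^1] = 0;  [w^2] = 2;  [w^3] = 0;  [w^4] = 10/3;  [w^5] = 0;  [w^6] = 148/45.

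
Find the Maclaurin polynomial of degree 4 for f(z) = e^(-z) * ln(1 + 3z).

-32*z^4 + 15*z^3 - 15*z^2/2 + 3*z

Multiply the two series term by term and collect like powers.
f(0) = 0
f′(0) = 3
f′′(0) = -15
f′′′(0) = 90
f^(4)(0) = -768
Dividing each by k! gives the coefficients c_0, ..., c_4.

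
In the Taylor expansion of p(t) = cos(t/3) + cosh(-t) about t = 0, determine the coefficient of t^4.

Combine the two series term by term.
p(0) = 2
p′(0) = 0
p′′(0) = 8/9
p′′′(0) = 0
p^(4)(0) = 82/81
So c_4 = p^(4)(0)/4! = 41/972.

41/972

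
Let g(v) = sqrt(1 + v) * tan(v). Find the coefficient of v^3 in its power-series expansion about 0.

Write out both Maclaurin series and multiply, keeping only the needed powers.
g(0) = 0
g′(0) = 1
g′′(0) = 1
g′′′(0) = 5/4
Dividing each by k! gives the coefficients c_0, ..., c_3.

5/24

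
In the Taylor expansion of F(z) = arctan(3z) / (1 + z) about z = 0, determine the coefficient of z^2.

Take the Cauchy product of the two expansions.
F(0) = 0
F′(0) = 3
F′′(0) = -6
So c_2 = F′′(0)/2! = -3.

-3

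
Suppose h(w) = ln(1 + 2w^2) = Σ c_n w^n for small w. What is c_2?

2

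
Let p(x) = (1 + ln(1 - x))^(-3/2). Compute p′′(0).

21/4

Substitute the inner expansion into the outer series and collect powers.
From the series, [x^2] p = 21/8; multiply by 2! = 2 to get 21/4.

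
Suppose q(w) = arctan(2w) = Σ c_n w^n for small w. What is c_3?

c_3 = q′′′(0)/3! = -8/3.

-8/3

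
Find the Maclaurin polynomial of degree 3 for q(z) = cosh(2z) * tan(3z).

Expand each factor separately, then convolve coefficients.

15*z^3 + 3*z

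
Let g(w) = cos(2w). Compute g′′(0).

Use the known series and substitute for the argument.
The coefficient of w^2 in the expansion is -2, so g′′(0) = 2! * (-2) = -4.

-4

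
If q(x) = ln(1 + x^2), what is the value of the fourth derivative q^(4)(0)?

-12

From the series, [x^4] q = -1/2; multiply by 4! = 24 to get -12.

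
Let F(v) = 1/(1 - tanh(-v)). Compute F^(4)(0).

8

Substitute the inner expansion into the outer series and collect powers.
The coefficient of v^4 in the expansion is 1/3, so F^(4)(0) = 4! * (1/3) = 8.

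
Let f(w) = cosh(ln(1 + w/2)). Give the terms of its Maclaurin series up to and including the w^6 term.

Compose series: expand the inner function first, then feed it into the outer expansion.
f(0) = 1
f′(0) = 0
f′′(0) = 1/4
f′′′(0) = -3/8
f^(4)(0) = 3/4
f^(5)(0) = -15/8
f^(6)(0) = 45/8

w^6/128 - w^5/64 + w^4/32 - w^3/16 + w^2/8 + 1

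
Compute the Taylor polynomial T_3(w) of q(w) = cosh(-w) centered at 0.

w^2/2 + 1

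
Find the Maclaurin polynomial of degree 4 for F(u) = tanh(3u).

[u^0] = 0;  [u^1] = 3;  [u^2] = 0;  [u^3] = -9;  [u^4] = 0.

-9*u^3 + 3*u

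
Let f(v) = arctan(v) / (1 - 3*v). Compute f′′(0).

Expand 1/(denominator) as a geometric series and multiply by the numerator's series.
The coefficient of v^2 in the expansion is 3, so f′′(0) = 2! * (3) = 6.

6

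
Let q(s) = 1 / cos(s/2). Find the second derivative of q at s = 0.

1/4

Divide the numerator series by the denominator series (power-series long division).
The coefficient of s^2 in the expansion is 1/8, so q′′(0) = 2! * (1/8) = 1/4.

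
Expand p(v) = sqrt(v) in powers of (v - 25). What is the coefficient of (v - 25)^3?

[(v - 25)^0] = 5;  [(v - 25)^1] = 1/10;  [(v - 25)^2] = -1/1000;  [(v - 25)^3] = 1/50000.
So c_3 = p′′′(25)/3! = 1/50000.

1/50000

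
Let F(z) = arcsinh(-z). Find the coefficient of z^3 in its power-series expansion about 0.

Differentiate repeatedly and evaluate at the center.
So c_3 = F′′′(0)/3! = 1/6.

1/6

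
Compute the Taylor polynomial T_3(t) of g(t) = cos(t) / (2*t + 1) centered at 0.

Expand 1/(denominator) as a geometric series and multiply by the numerator's series.
[t^0] = 1;  [t^1] = -2;  [t^2] = 7/2;  [t^3] = -7.

-7*t^3 + 7*t^2/2 - 2*t + 1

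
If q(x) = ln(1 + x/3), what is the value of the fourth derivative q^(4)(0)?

-2/27

From the series, [x^4] q = -1/324; multiply by 4! = 24 to get -2/27.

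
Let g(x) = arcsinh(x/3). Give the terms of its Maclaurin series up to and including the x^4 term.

-x^3/162 + x/3

g(0) = 0
g′(0) = 1/3
g′′(0) = 0
g′′′(0) = -1/27
g^(4)(0) = 0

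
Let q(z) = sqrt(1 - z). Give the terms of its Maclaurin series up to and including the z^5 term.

-7*z^5/256 - 5*z^4/128 - z^3/16 - z^2/8 - z/2 + 1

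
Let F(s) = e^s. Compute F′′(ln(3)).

3

Use the known series and substitute for the argument.
From the series, [(s - ln(3))^2] F = 3/2; multiply by 2! = 2 to get 3.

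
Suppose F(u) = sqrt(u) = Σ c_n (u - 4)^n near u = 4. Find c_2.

[(u - 4)^0] = 2;  [(u - 4)^1] = 1/4;  [(u - 4)^2] = -1/64.

-1/64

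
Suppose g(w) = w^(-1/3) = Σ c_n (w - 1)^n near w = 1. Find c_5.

-91/729

Use the known series and substitute for the argument.
g(1) = 1
g′(1) = -1/3
g′′(1) = 4/9
g′′′(1) = -28/27
g^(4)(1) = 280/81
g^(5)(1) = -3640/243
So c_5 = g^(5)(1)/5! = -91/729.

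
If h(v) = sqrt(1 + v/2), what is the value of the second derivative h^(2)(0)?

Use the known series and substitute for the argument.
From the series, [v^2] h = -1/32; multiply by 2! = 2 to get -1/16.

-1/16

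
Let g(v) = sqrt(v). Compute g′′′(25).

3/25000

Apply the Taylor formula c_k = f^(k)(a)/k!.
From the series, [(v - 25)^3] g = 1/50000; multiply by 3! = 6 to get 3/25000.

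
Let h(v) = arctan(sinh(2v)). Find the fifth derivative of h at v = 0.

160

Substitute the inner expansion into the outer series and collect powers.
The coefficient of v^5 in the expansion is 4/3, so h^(5)(0) = 5! * (4/3) = 160.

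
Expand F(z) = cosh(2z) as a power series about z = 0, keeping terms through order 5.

2*z^4/3 + 2*z^2 + 1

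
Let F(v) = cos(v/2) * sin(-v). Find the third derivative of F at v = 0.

7/4

Expand each factor separately, then convolve coefficients.
The coefficient of v^3 in the expansion is 7/24, so F′′′(0) = 3! * (7/24) = 7/4.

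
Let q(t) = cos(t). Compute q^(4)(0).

The coefficient of t^4 in the expansion is 1/24, so q^(4)(0) = 4! * (1/24) = 1.

1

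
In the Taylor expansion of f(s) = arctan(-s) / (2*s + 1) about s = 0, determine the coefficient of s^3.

Multiply the numerator's expansion by the denominator's geometric series.
f(0) = 0
f′(0) = -1
f′′(0) = 4
f′′′(0) = -22
The Taylor polynomial is Σ f^(k)(0)/k! · s^k.

-11/3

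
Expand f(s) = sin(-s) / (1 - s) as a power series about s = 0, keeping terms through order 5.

-101*s^5/120 - 5*s^4/6 - 5*s^3/6 - s^2 - s

Expand 1/(denominator) as a geometric series and multiply by the numerator's series.
f(0) = 0
f′(0) = -1
f′′(0) = -2
f′′′(0) = -5
f^(4)(0) = -20
f^(5)(0) = -101
Dividing each by k! gives the coefficients c_0, ..., c_5.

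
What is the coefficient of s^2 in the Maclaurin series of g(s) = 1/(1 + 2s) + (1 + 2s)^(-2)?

16

Add the two expansions coefficient-wise.
g(0) = 2
g′(0) = -6
g′′(0) = 32
The Taylor polynomial is Σ g^(k)(0)/k! · s^k.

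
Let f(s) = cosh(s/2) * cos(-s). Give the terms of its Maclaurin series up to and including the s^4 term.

-7*s^4/384 - 3*s^2/8 + 1

Expand each factor separately, then convolve coefficients.
f(0) = 1
f′(0) = 0
f′′(0) = -3/4
f′′′(0) = 0
f^(4)(0) = -7/16
Dividing each by k! gives the coefficients c_0, ..., c_4.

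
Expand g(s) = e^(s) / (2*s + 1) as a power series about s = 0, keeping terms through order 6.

27949*s^6/720 - 2329*s^5/120 + 233*s^4/24 - 29*s^3/6 + 5*s^2/2 - s + 1

Multiply the numerator's expansion by the denominator's geometric series.
g(0) = 1
g′(0) = -1
g′′(0) = 5
g′′′(0) = -29
g^(4)(0) = 233
g^(5)(0) = -2329
g^(6)(0) = 27949
The Taylor polynomial is Σ g^(k)(0)/k! · s^k.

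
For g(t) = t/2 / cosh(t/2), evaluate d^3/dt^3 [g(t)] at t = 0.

-3/8

Invert the denominator's series and multiply.
The coefficient of t^3 in the expansion is -1/16, so g′′′(0) = 3! * (-1/16) = -3/8.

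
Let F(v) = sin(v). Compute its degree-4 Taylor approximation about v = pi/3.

sqrt(3)*(v - pi/3)^4/48 - (v - pi/3)^3/12 - sqrt(3)*(v - pi/3)^2/4 + (v - pi/3)/2 + sqrt(3)/2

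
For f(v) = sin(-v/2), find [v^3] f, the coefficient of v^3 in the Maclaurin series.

1/48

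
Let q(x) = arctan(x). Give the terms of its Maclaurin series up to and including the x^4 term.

-x^3/3 + x

q(0) = 0
q′(0) = 1
q′′(0) = 0
q′′′(0) = -2
q^(4)(0) = 0
The Taylor polynomial is Σ q^(k)(0)/k! · x^k.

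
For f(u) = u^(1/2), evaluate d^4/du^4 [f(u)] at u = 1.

-15/16

From the series, [(u - 1)^4] f = -5/128; multiply by 4! = 24 to get -15/16.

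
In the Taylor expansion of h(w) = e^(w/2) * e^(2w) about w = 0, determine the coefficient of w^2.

25/8

Multiply the two series term by term and collect like powers.
h(0) = 1
h′(0) = 5/2
h′′(0) = 25/4
So c_2 = h′′(0)/2! = 25/8.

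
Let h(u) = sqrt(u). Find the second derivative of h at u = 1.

Differentiate repeatedly and evaluate at the center.
The coefficient of (u - 1)^2 in the expansion is -1/8, so h′′(1) = 2! * (-1/8) = -1/4.

-1/4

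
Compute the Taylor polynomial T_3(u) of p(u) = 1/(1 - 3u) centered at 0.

Use the known series and substitute for the argument.
p(0) = 1
p′(0) = 3
p′′(0) = 18
p′′′(0) = 162
Dividing each by k! gives the coefficients c_0, ..., c_3.

27*u^3 + 9*u^2 + 3*u + 1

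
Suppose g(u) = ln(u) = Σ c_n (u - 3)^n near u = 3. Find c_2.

-1/18

Use the known series and substitute for the argument.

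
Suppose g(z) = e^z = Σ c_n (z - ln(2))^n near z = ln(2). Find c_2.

1

g(ln(2)) = 2
g′(ln(2)) = 2
g′′(ln(2)) = 2
The Taylor polynomial is Σ g^(k)(ln(2))/k! · (z - ln(2))^k.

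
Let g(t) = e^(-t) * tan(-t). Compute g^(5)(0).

Write out both Maclaurin series and multiply, keeping only the needed powers.
The coefficient of t^5 in the expansion is -41/120, so g^(5)(0) = 5! * (-41/120) = -41.

-41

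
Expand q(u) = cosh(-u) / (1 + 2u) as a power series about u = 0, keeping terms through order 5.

Take the Cauchy product of the two expansions.
[u^0] = 1;  [u^1] = -2;  [u^2] = 9/2;  [u^3] = -9;  [u^4] = 433/24;  [u^5] = -433/12.

-433*u^5/12 + 433*u^4/24 - 9*u^3 + 9*u^2/2 - 2*u + 1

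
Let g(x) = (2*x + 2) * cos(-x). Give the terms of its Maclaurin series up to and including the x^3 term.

Multiply each power in the prefactor through the base expansion.
[x^0] = 2;  [x^1] = 2;  [x^2] = -1;  [x^3] = -1.

-x^3 - x^2 + 2*x + 2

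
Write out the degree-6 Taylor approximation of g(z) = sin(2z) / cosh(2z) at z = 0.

48*z^5/5 - 16*z^3/3 + 2*z

Divide the numerator series by the denominator series (power-series long division).
g(0) = 0
g′(0) = 2
g′′(0) = 0
g′′′(0) = -32
g^(4)(0) = 0
g^(5)(0) = 1152
g^(6)(0) = 0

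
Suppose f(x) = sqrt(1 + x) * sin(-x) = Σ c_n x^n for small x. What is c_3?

Expand each factor separately, then convolve coefficients.
[x^0] = 0;  [x^1] = -1;  [x^2] = -1/2;  [x^3] = 7/24.

7/24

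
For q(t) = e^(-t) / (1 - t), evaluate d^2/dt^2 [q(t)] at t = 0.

1

Write out both Maclaurin series and multiply, keeping only the needed powers.
From the series, [t^2] q = 1/2; multiply by 2! = 2 to get 1.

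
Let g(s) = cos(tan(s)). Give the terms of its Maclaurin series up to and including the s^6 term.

-97*s^6/720 - 7*s^4/24 - s^2/2 + 1

Let u equal the inner series; expand the outer function in u and truncate.
g(0) = 1
g′(0) = 0
g′′(0) = -1
g′′′(0) = 0
g^(4)(0) = -7
g^(5)(0) = 0
g^(6)(0) = -97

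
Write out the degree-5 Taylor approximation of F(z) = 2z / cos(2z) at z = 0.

20*z^5/3 + 4*z^3 + 2*z

Invert the denominator's series and multiply.
F(0) = 0
F′(0) = 2
F′′(0) = 0
F′′′(0) = 24
F^(4)(0) = 0
F^(5)(0) = 800
The Taylor polynomial is Σ F^(k)(0)/k! · z^k.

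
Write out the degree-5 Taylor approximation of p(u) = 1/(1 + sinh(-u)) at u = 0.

Substitute the inner expansion into the outer series and collect powers.
[u^0] = 1;  [u^1] = 1;  [u^2] = 1;  [u^3] = 7/6;  [u^4] = 4/3;  [u^5] = 181/120.

181*u^5/120 + 4*u^4/3 + 7*u^3/6 + u^2 + u + 1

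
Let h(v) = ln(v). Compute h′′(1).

-1

Differentiate repeatedly and evaluate at the center.
The coefficient of (v - 1)^2 in the expansion is -1/2, so h′′(1) = 2! * (-1/2) = -1.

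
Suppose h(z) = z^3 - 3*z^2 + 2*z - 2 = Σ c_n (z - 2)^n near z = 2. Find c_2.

Differentiate repeatedly and evaluate at the center.
h(2) = -2
h′(2) = 2
h′′(2) = 6
So c_2 = h′′(2)/2! = 3.

3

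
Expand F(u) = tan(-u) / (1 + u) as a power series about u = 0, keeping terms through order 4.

Expand each factor separately, then convolve coefficients.
F(0) = 0
F′(0) = -1
F′′(0) = 2
F′′′(0) = -8
F^(4)(0) = 32

4*u^4/3 - 4*u^3/3 + u^2 - u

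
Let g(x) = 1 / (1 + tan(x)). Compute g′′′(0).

-8

Expand as Σ (-1)^k u^k with u equal to the inner function's series.
The coefficient of x^3 in the expansion is -4/3, so g′′′(0) = 3! * (-4/3) = -8.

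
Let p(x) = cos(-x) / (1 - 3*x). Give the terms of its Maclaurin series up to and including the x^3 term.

Multiply the numerator's expansion by the denominator's geometric series.
[x^0] = 1;  [x^1] = 3;  [x^2] = 17/2;  [x^3] = 51/2.

51*x^3/2 + 17*x^2/2 + 3*x + 1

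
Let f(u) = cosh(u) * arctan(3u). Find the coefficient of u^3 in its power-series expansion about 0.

-15/2

Expand each factor separately, then convolve coefficients.
f(0) = 0
f′(0) = 3
f′′(0) = 0
f′′′(0) = -45
Dividing each by k! gives the coefficients c_0, ..., c_3.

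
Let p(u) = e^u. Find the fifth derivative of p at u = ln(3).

3

From the series, [(u - ln(3))^5] p = 1/40; multiply by 5! = 120 to get 3.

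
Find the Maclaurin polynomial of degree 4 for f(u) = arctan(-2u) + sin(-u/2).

43*u^3/16 - 5*u/2

Expand each term separately and add.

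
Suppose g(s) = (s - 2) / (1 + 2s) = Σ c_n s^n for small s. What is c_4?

-40

Multiply each power in the prefactor through the base expansion.
g(0) = -2
g′(0) = 5
g′′(0) = -20
g′′′(0) = 120
g^(4)(0) = -960
So c_4 = g^(4)(0)/4! = -40.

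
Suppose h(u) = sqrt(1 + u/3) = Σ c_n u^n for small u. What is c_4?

-5/10368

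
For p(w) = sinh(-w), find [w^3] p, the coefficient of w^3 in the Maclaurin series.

-1/6

Use the known series and substitute for the argument.
p(0) = 0
p′(0) = -1
p′′(0) = 0
p′′′(0) = -1
So c_3 = p′′′(0)/3! = -1/6.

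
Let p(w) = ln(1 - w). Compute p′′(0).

-1

From the series, [w^2] p = -1/2; multiply by 2! = 2 to get -1.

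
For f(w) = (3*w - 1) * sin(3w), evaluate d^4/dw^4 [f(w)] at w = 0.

Distribute the polynomial across the series and collect like powers.
The coefficient of w^4 in the expansion is -27/2, so f^(4)(0) = 4! * (-27/2) = -324.

-324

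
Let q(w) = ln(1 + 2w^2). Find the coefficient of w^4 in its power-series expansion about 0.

-2

q(0) = 0
q′(0) = 0
q′′(0) = 4
q′′′(0) = 0
q^(4)(0) = -48
So c_4 = q^(4)(0)/4! = -2.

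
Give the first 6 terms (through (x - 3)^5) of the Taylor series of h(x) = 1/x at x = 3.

-(x - 3)^5/729 + (x - 3)^4/243 - (x - 3)^3/81 + (x - 3)^2/27 - (x - 3)/9 + 1/3

h(3) = 1/3
h′(3) = -1/9
h′′(3) = 2/27
h′′′(3) = -2/27
h^(4)(3) = 8/81
h^(5)(3) = -40/243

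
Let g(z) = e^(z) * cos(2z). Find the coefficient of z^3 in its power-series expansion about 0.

-11/6

Take the Cauchy product of the two expansions.
[z^0] = 1;  [z^1] = 1;  [z^2] = -3/2;  [z^3] = -11/6.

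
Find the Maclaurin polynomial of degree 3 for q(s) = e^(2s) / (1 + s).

s^3/3 + s^2 + s + 1

Write out both Maclaurin series and multiply, keeping only the needed powers.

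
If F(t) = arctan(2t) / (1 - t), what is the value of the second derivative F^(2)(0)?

Multiply the two series term by term and collect like powers.
The coefficient of t^2 in the expansion is 2, so F′′(0) = 2! * (2) = 4.

4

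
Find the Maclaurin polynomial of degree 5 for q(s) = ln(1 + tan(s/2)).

Plug the Maclaurin series of the inner function into that of the outer and collect terms.
q(0) = 0
q′(0) = 1/2
q′′(0) = -1/4
q′′′(0) = 1/2
q^(4)(0) = -7/8
q^(5)(0) = 5/2
Then c_k = q^(k)(0)/k! gives each Taylor coefficient.

s^5/48 - 7*s^4/192 + s^3/12 - s^2/8 + s/2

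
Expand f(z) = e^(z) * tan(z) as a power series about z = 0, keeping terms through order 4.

Write out both Maclaurin series and multiply, keeping only the needed powers.

z^4/2 + 5*z^3/6 + z^2 + z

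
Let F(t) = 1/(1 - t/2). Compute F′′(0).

From the series, [t^2] F = 1/4; multiply by 2! = 2 to get 1/2.

1/2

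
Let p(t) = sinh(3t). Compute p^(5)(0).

From the series, [t^5] p = 81/40; multiply by 5! = 120 to get 243.

243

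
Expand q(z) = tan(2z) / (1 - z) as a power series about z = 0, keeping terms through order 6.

Expand each factor separately, then convolve coefficients.
q(0) = 0
q′(0) = 2
q′′(0) = 4
q′′′(0) = 28
q^(4)(0) = 112
q^(5)(0) = 1072
q^(6)(0) = 6432
Dividing each by k! gives the coefficients c_0, ..., c_6.

134*z^6/15 + 134*z^5/15 + 14*z^4/3 + 14*z^3/3 + 2*z^2 + 2*z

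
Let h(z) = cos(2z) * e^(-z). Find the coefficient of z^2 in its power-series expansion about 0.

-3/2

Multiply the two series term by term and collect like powers.
[z^0] = 1;  [z^1] = -1;  [z^2] = -3/2.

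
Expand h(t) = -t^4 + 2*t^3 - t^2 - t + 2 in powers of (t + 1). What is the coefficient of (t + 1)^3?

h(-1) = -1
h′(-1) = 11
h′′(-1) = -26
h′′′(-1) = 36

6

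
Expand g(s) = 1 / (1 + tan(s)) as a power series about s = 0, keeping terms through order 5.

Use the geometric series for the reciprocal, then substitute.
g(0) = 1
g′(0) = -1
g′′(0) = 2
g′′′(0) = -8
g^(4)(0) = 40
g^(5)(0) = -256
Then c_k = g^(k)(0)/k! gives each Taylor coefficient.

-32*s^5/15 + 5*s^4/3 - 4*s^3/3 + s^2 - s + 1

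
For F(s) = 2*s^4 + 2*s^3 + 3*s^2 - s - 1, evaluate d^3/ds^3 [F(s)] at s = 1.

60

The coefficient of (s - 1)^3 in the expansion is 10, so F′′′(1) = 3! * (10) = 60.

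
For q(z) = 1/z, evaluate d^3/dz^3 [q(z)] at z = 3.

-2/27

The coefficient of (z - 3)^3 in the expansion is -1/81, so q′′′(3) = 3! * (-1/81) = -2/27.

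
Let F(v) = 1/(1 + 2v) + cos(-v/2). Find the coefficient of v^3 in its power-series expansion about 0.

Expand each term separately and add.
F(0) = 2
F′(0) = -2
F′′(0) = 31/4
F′′′(0) = -48
So c_3 = F′′′(0)/3! = -8.

-8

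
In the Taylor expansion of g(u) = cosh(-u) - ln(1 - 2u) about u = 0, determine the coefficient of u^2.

5/2

Add the two expansions coefficient-wise.
[u^0] = 1;  [u^1] = 2;  [u^2] = 5/2.
So c_2 = g′′(0)/2! = 5/2.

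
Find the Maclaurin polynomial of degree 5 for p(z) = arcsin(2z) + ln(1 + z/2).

Add the two expansions coefficient-wise.
p(0) = 0
p′(0) = 5/2
p′′(0) = -1/4
p′′′(0) = 33/4
p^(4)(0) = -3/8
p^(5)(0) = 1155/4
Dividing each by k! gives the coefficients c_0, ..., c_5.

77*z^5/32 - z^4/64 + 11*z^3/8 - z^2/8 + 5*z/2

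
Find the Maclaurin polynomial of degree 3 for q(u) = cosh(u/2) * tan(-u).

Take the Cauchy product of the two expansions.
q(0) = 0
q′(0) = -1
q′′(0) = 0
q′′′(0) = -11/4
The Taylor polynomial is Σ q^(k)(0)/k! · u^k.

-11*u^3/24 - u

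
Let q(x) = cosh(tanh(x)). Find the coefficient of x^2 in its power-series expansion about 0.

Let u equal the inner series; expand the outer function in u and truncate.
q(0) = 1
q′(0) = 0
q′′(0) = 1
So c_2 = q′′(0)/2! = 1/2.

1/2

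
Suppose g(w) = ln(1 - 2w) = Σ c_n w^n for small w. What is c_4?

[w^0] = 0;  [w^1] = -2;  [w^2] = -2;  [w^3] = -8/3;  [w^4] = -4.
So c_4 = g^(4)(0)/4! = -4.

-4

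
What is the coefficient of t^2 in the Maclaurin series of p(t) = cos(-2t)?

[t^0] = 1;  [t^1] = 0;  [t^2] = -2.
So c_2 = p′′(0)/2! = -2.

-2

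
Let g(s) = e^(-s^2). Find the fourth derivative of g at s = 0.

The coefficient of s^4 in the expansion is 1/2, so g^(4)(0) = 4! * (1/2) = 12.

12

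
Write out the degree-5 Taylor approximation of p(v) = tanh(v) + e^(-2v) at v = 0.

-2*v^5/15 + 2*v^4/3 - 5*v^3/3 + 2*v^2 - v + 1

Combine the two series term by term.
[v^0] = 1;  [v^1] = -1;  [v^2] = 2;  [v^3] = -5/3;  [v^4] = 2/3;  [v^5] = -2/15.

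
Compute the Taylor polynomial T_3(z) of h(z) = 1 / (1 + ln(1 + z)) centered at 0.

-7*z^3/3 + 3*z^2/2 - z + 1

Use the geometric series for the reciprocal, then substitute.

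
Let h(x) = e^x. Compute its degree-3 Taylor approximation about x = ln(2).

(x - ln(2))^3/3 + (x - ln(2))^2 + 2*(x - ln(2)) + 2

Compute the successive derivatives at the expansion point and divide by k!.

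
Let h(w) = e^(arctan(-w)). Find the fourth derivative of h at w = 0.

-7

Plug the Maclaurin series of the inner function into that of the outer and collect terms.
The coefficient of w^4 in the expansion is -7/24, so h^(4)(0) = 4! * (-7/24) = -7.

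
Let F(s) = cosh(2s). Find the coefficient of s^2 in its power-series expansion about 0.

2

F(0) = 1
F′(0) = 0
F′′(0) = 4
So c_2 = F′′(0)/2! = 2.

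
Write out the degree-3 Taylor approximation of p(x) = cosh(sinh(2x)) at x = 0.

Plug the Maclaurin series of the inner function into that of the outer and collect terms.
[x^0] = 1;  [x^1] = 0;  [x^2] = 2;  [x^3] = 0.

2*x^2 + 1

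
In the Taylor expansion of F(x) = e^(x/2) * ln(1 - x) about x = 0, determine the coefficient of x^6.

-353/1152

Take the Cauchy product of the two expansions.
[x^0] = 0;  [x^1] = -1;  [x^2] = -1;  [x^3] = -17/24;  [x^4] = -1/2;  [x^5] = -243/640;  [x^6] = -353/1152.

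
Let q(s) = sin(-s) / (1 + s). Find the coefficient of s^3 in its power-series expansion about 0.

-5/6

Take the Cauchy product of the two expansions.
q(0) = 0
q′(0) = -1
q′′(0) = 2
q′′′(0) = -5
The Taylor polynomial is Σ q^(k)(0)/k! · s^k.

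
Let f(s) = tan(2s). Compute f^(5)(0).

512

The coefficient of s^5 in the expansion is 64/15, so f^(5)(0) = 5! * (64/15) = 512.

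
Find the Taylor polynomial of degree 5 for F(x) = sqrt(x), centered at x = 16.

[(x - 16)^0] = 4;  [(x - 16)^1] = 1/8;  [(x - 16)^2] = -1/512;  [(x - 16)^3] = 1/16384;  [(x - 16)^4] = -5/2097152;  [(x - 16)^5] = 7/67108864.

7*(x - 16)^5/67108864 - 5*(x - 16)^4/2097152 + (x - 16)^3/16384 - (x - 16)^2/512 + (x - 16)/8 + 4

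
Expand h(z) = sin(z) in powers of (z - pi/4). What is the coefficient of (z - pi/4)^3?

-sqrt(2)/12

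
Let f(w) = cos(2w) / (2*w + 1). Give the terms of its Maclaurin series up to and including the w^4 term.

26*w^4/3 - 4*w^3 + 2*w^2 - 2*w + 1

Expand 1/(denominator) as a geometric series and multiply by the numerator's series.
f(0) = 1
f′(0) = -2
f′′(0) = 4
f′′′(0) = -24
f^(4)(0) = 208
The Taylor polynomial is Σ f^(k)(0)/k! · w^k.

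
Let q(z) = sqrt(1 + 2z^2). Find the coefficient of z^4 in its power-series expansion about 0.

-1/2

Use the known series and substitute for the argument.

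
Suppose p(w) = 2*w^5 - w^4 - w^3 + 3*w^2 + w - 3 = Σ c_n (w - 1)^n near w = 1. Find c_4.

Compute the successive derivatives at the expansion point and divide by k!.
p(1) = 1
p′(1) = 10
p′′(1) = 28
p′′′(1) = 90
p^(4)(1) = 216
The Taylor polynomial is Σ p^(k)(1)/k! · (w - 1)^k.

9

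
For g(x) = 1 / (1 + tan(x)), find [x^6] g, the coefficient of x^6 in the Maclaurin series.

Write 1/(1+u) = 1 - u + u^2 - u^3 + ... and substitute the series for u.
g(0) = 1
g′(0) = -1
g′′(0) = 2
g′′′(0) = -8
g^(4)(0) = 40
g^(5)(0) = -256
g^(6)(0) = 1952
So c_6 = g^(6)(0)/6! = 122/45.

122/45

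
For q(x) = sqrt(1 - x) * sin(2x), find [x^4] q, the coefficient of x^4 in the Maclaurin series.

Expand each factor separately, then convolve coefficients.
q(0) = 0
q′(0) = 2
q′′(0) = -2
q′′′(0) = -19/2
q^(4)(0) = 13
The Taylor polynomial is Σ q^(k)(0)/k! · x^k.

13/24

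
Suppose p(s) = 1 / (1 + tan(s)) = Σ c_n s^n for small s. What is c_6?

Write 1/(1+u) = 1 - u + u^2 - u^3 + ... and substitute the series for u.
So c_6 = p^(6)(0)/6! = 122/45.

122/45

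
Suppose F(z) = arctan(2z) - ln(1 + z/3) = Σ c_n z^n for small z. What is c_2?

1/18

Add the two expansions coefficient-wise.
[z^0] = 0;  [z^1] = 5/3;  [z^2] = 1/18.
So c_2 = F′′(0)/2! = 1/18.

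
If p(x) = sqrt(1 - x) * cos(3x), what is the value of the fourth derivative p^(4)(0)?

Expand each factor separately, then convolve coefficients.
The coefficient of x^4 in the expansion is 499/128, so p^(4)(0) = 4! * (499/128) = 1497/16.

1497/16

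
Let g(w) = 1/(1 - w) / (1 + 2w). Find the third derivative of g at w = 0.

-30

Multiply the two series term by term and collect like powers.
The coefficient of w^3 in the expansion is -5, so g′′′(0) = 3! * (-5) = -30.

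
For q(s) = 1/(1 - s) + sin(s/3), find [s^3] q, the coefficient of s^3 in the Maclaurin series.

161/162

Combine the two series term by term.
[s^0] = 1;  [s^1] = 4/3;  [s^2] = 1;  [s^3] = 161/162.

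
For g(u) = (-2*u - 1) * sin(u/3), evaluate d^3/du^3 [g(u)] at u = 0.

1/27

Shift and add copies of the series according to the polynomial's terms.
From the series, [u^3] g = 1/162; multiply by 3! = 6 to get 1/27.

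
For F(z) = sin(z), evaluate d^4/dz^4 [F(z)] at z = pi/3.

The coefficient of (z - pi/3)^4 in the expansion is sqrt(3)/48, so F^(4)(pi/3) = 4! * (sqrt(3)/48) = sqrt(3)/2.

sqrt(3)/2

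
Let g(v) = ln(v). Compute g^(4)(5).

-6/625

The coefficient of (v - 5)^4 in the expansion is -1/2500, so g^(4)(5) = 4! * (-1/2500) = -6/625.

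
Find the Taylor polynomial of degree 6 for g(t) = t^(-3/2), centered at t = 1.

g(1) = 1
g′(1) = -3/2
g′′(1) = 15/4
g′′′(1) = -105/8
g^(4)(1) = 945/16
g^(5)(1) = -10395/32
g^(6)(1) = 135135/64

3003*(t - 1)^6/1024 - 693*(t - 1)^5/256 + 315*(t - 1)^4/128 - 35*(t - 1)^3/16 + 15*(t - 1)^2/8 - 3*(t - 1)/2 + 1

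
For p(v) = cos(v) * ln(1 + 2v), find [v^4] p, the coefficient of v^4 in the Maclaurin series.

Take the Cauchy product of the two expansions.
p(0) = 0
p′(0) = 2
p′′(0) = -4
p′′′(0) = 10
p^(4)(0) = -72
So c_4 = p^(4)(0)/4! = -3.

-3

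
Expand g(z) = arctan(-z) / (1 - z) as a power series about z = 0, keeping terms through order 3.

Multiply the numerator's expansion by the denominator's geometric series.
g(0) = 0
g′(0) = -1
g′′(0) = -2
g′′′(0) = -4

-2*z^3/3 - z^2 - z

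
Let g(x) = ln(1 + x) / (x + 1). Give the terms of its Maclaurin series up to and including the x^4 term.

Multiply the numerator's expansion by the denominator's geometric series.
g(0) = 0
g′(0) = 1
g′′(0) = -3
g′′′(0) = 11
g^(4)(0) = -50

-25*x^4/12 + 11*x^3/6 - 3*x^2/2 + x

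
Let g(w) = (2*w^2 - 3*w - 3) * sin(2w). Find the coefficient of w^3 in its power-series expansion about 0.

8

Distribute the polynomial across the series and collect like powers.
So c_3 = g′′′(0)/3! = 8.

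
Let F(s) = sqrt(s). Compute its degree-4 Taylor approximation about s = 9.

F(9) = 3
F′(9) = 1/6
F′′(9) = -1/108
F′′′(9) = 1/648
F^(4)(9) = -5/11664

-5*(s - 9)^4/279936 + (s - 9)^3/3888 - (s - 9)^2/216 + (s - 9)/6 + 3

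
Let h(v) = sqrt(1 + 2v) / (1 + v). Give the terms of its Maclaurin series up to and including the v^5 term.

Multiply the two series term by term and collect like powers.

5*v^5/2 - 13*v^4/8 + v^3 - v^2/2 + 1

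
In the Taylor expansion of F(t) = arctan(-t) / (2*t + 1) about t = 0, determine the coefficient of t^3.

-11/3

Use 1/(1 - r) = Σ r^k on the denominator, then take the Cauchy product.
F(0) = 0
F′(0) = -1
F′′(0) = 4
F′′′(0) = -22
Then c_k = F^(k)(0)/k! gives each Taylor coefficient.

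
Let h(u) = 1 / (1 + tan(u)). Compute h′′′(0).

-8

Expand as Σ (-1)^k u^k with u equal to the inner function's series.
From the series, [u^3] h = -4/3; multiply by 3! = 6 to get -8.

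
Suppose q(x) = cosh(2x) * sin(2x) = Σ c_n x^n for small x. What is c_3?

Write out both Maclaurin series and multiply, keeping only the needed powers.
q(0) = 0
q′(0) = 2
q′′(0) = 0
q′′′(0) = 16
So c_3 = q′′′(0)/3! = 8/3.

8/3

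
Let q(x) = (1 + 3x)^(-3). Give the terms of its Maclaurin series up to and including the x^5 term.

-5103*x^5 + 1215*x^4 - 270*x^3 + 54*x^2 - 9*x + 1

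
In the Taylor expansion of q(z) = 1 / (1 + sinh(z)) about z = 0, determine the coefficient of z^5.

-181/120

Write 1/(1+u) = 1 - u + u^2 - u^3 + ... and substitute the series for u.
q(0) = 1
q′(0) = -1
q′′(0) = 2
q′′′(0) = -7
q^(4)(0) = 32
q^(5)(0) = -181
The Taylor polynomial is Σ q^(k)(0)/k! · z^k.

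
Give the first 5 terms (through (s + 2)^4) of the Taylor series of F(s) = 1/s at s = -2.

Use the known series and substitute for the argument.
F(-2) = -1/2
F′(-2) = -1/4
F′′(-2) = -1/4
F′′′(-2) = -3/8
F^(4)(-2) = -3/4
Dividing each by k! gives the coefficients c_0, ..., c_4.

-(s + 2)^4/32 - (s + 2)^3/16 - (s + 2)^2/8 - (s + 2)/4 - 1/2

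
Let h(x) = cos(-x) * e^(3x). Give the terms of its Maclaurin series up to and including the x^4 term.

7*x^4/6 + 3*x^3 + 4*x^2 + 3*x + 1

Multiply the two series term by term and collect like powers.
[x^0] = 1;  [x^1] = 3;  [x^2] = 4;  [x^3] = 3;  [x^4] = 7/6.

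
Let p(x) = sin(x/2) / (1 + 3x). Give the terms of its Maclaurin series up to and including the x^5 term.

Write out both Maclaurin series and multiply, keeping only the needed powers.
p(0) = 0
p′(0) = 1/2
p′′(0) = -3
p′′′(0) = 215/8
p^(4)(0) = -645/2
p^(5)(0) = 154801/32

154801*x^5/3840 - 215*x^4/16 + 215*x^3/48 - 3*x^2/2 + x/2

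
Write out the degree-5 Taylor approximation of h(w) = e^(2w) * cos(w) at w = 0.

Expand each factor separately, then convolve coefficients.

-19*w^5/60 - 7*w^4/24 + w^3/3 + 3*w^2/2 + 2*w + 1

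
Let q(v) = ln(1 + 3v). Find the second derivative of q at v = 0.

-9

Use the known series and substitute for the argument.
The coefficient of v^2 in the expansion is -9/2, so q′′(0) = 2! * (-9/2) = -9.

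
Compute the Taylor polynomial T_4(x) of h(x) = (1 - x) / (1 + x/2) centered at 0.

Multiply each power in the prefactor through the base expansion.
[x^0] = 1;  [x^1] = -3/2;  [x^2] = 3/4;  [x^3] = -3/8;  [x^4] = 3/16.

3*x^4/16 - 3*x^3/8 + 3*x^2/4 - 3*x/2 + 1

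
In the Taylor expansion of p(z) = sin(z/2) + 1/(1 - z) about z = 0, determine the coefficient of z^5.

3841/3840

Combine the two series term by term.
[z^0] = 1;  [z^1] = 3/2;  [z^2] = 1;  [z^3] = 47/48;  [z^4] = 1;  [z^5] = 3841/3840.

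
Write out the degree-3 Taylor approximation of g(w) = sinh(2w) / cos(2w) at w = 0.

16*w^3/3 + 2*w

Invert the denominator's series and multiply.
g(0) = 0
g′(0) = 2
g′′(0) = 0
g′′′(0) = 32
Dividing each by k! gives the coefficients c_0, ..., c_3.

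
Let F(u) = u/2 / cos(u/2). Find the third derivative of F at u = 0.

Write the quotient as an unknown series and match coefficients against numerator = denominator · series.
The coefficient of u^3 in the expansion is 1/16, so F′′′(0) = 3! * (1/16) = 3/8.

3/8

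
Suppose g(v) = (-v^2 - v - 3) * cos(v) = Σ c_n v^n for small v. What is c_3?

1/2

Multiply each power in the prefactor through the base expansion.
g(0) = -3
g′(0) = -1
g′′(0) = 1
g′′′(0) = 3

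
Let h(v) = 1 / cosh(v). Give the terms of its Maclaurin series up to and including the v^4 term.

5*v^4/24 - v^2/2 + 1

Invert the denominator's series and multiply.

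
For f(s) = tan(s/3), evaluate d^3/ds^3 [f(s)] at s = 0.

2/27

Use the known series and substitute for the argument.
The coefficient of s^3 in the expansion is 1/81, so f′′′(0) = 3! * (1/81) = 2/27.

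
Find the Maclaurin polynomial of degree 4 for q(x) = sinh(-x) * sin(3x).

4*x^4 - 3*x^2

Multiply the two series term by term and collect like powers.
q(0) = 0
q′(0) = 0
q′′(0) = -6
q′′′(0) = 0
q^(4)(0) = 96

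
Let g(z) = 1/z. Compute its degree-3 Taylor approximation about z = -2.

-(z + 2)^3/16 - (z + 2)^2/8 - (z + 2)/4 - 1/2

g(-2) = -1/2
g′(-2) = -1/4
g′′(-2) = -1/4
g′′′(-2) = -3/8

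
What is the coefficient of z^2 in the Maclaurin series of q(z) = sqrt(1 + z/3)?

-1/72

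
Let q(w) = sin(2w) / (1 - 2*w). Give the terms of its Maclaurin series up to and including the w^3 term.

Use 1/(1 - r) = Σ r^k on the denominator, then take the Cauchy product.

20*w^3/3 + 4*w^2 + 2*w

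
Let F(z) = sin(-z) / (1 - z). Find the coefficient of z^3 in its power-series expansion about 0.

-5/6

Multiply the two series term by term and collect like powers.
F(0) = 0
F′(0) = -1
F′′(0) = -2
F′′′(0) = -5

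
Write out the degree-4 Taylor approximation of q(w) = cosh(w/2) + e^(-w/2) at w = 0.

w^4/192 - w^3/48 + w^2/4 - w/2 + 2

Expand each term separately and add.
q(0) = 2
q′(0) = -1/2
q′′(0) = 1/2
q′′′(0) = -1/8
q^(4)(0) = 1/8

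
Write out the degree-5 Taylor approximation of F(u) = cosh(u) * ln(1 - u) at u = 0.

-49*u^5/120 - u^4/2 - 5*u^3/6 - u^2/2 - u

Take the Cauchy product of the two expansions.
[u^0] = 0;  [u^1] = -1;  [u^2] = -1/2;  [u^3] = -5/6;  [u^4] = -1/2;  [u^5] = -49/120.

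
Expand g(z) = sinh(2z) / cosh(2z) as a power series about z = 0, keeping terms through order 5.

64*z^5/15 - 8*z^3/3 + 2*z

Divide the numerator series by the denominator series (power-series long division).
g(0) = 0
g′(0) = 2
g′′(0) = 0
g′′′(0) = -16
g^(4)(0) = 0
g^(5)(0) = 512
Then c_k = g^(k)(0)/k! gives each Taylor coefficient.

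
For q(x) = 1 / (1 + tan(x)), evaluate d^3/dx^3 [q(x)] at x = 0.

-8

Expand as Σ (-1)^k u^k with u equal to the inner function's series.
The coefficient of x^3 in the expansion is -4/3, so q′′′(0) = 3! * (-4/3) = -8.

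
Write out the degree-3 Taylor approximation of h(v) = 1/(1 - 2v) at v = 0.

Apply the Taylor formula c_k = f^(k)(a)/k!.
h(0) = 1
h′(0) = 2
h′′(0) = 8
h′′′(0) = 48

8*v^3 + 4*v^2 + 2*v + 1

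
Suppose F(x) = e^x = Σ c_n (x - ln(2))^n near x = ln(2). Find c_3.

1/3

c_3 = F′′′(ln(2))/3! = 1/3.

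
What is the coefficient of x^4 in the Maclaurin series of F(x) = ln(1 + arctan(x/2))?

1/192

Plug the Maclaurin series of the inner function into that of the outer and collect terms.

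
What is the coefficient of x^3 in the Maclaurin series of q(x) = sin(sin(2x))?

Plug the Maclaurin series of the inner function into that of the outer and collect terms.
[x^0] = 0;  [x^1] = 2;  [x^2] = 0;  [x^3] = -8/3.
So c_3 = q′′′(0)/3! = -8/3.

-8/3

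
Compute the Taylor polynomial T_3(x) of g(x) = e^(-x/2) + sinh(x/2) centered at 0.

Expand each term separately and add.

x^2/8 + 1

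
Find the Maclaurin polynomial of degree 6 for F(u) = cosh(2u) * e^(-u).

Write out both Maclaurin series and multiply, keeping only the needed powers.
F(0) = 1
F′(0) = -1
F′′(0) = 5
F′′′(0) = -13
F^(4)(0) = 41
F^(5)(0) = -121
F^(6)(0) = 365
Then c_k = F^(k)(0)/k! gives each Taylor coefficient.

73*u^6/144 - 121*u^5/120 + 41*u^4/24 - 13*u^3/6 + 5*u^2/2 - u + 1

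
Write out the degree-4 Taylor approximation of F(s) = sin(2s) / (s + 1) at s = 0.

Expand 1/(denominator) as a geometric series and multiply by the numerator's series.

-2*s^4/3 + 2*s^3/3 - 2*s^2 + 2*s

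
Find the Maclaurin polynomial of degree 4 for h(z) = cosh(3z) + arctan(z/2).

Combine the two series term by term.
h(0) = 1
h′(0) = 1/2
h′′(0) = 9
h′′′(0) = -1/4
h^(4)(0) = 81
The Taylor polynomial is Σ h^(k)(0)/k! · z^k.

27*z^4/8 - z^3/24 + 9*z^2/2 + z/2 + 1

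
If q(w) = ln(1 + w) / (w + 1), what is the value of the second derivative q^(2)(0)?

-3

Multiply the numerator's expansion by the denominator's geometric series.
The coefficient of w^2 in the expansion is -3/2, so q′′(0) = 2! * (-3/2) = -3.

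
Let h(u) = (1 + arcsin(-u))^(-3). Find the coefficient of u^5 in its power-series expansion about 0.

Substitute the inner expansion into the outer series and collect powers.
[u^0] = 1;  [u^1] = 3;  [u^2] = 6;  [u^3] = 21/2;  [u^4] = 17;  [u^5] = 1049/40.
So c_5 = h^(5)(0)/5! = 1049/40.

1049/40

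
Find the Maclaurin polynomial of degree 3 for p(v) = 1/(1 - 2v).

Use the known series and substitute for the argument.
p(0) = 1
p′(0) = 2
p′′(0) = 8
p′′′(0) = 48
Dividing each by k! gives the coefficients c_0, ..., c_3.

8*v^3 + 4*v^2 + 2*v + 1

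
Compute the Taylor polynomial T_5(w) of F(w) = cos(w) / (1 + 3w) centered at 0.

-1837*w^5/8 + 1837*w^4/24 - 51*w^3/2 + 17*w^2/2 - 3*w + 1

Take the Cauchy product of the two expansions.
F(0) = 1
F′(0) = -3
F′′(0) = 17
F′′′(0) = -153
F^(4)(0) = 1837
F^(5)(0) = -27555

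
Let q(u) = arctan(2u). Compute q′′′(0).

-16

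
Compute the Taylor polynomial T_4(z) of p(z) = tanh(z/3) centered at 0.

-z^3/81 + z/3

p(0) = 0
p′(0) = 1/3
p′′(0) = 0
p′′′(0) = -2/27
p^(4)(0) = 0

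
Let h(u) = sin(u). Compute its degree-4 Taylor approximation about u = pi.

h(pi) = 0
h′(pi) = -1
h′′(pi) = 0
h′′′(pi) = 1
h^(4)(pi) = 0
Then c_k = h^(k)(pi)/k! gives each Taylor coefficient.

(u - pi)^3/6 - (u - pi)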